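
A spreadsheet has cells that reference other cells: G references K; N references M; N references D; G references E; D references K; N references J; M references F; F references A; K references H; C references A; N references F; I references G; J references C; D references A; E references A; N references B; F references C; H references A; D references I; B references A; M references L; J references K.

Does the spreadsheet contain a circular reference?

No

DFS with white/gray/black marking, starting from D:
D gray
  K gray
    H gray
      A gray
      A black
    H black
  K black
  D→A: A black — skip
  I gray
    G gray
      E gray
        E→A: A black — skip
      E black
      G→K: K black — skip
    G black
  I black
D black
B gray
  B→A: A black — skip
B black
C gray
  C→A: A black — skip
C black
F gray
  F→C: C black — skip
  F→A: A black — skip
F black
J gray
  J→K: K black — skip
  J→C: C black — skip
J black
L gray
L black
M gray
  M→F: F black — skip
  M→L: L black — skip
M black
N gray
  N→J: J black — skip
  N→B: B black — skip
  N→D: D black — skip
  N→M: M black — skip
  N→F: F black — skip
N black
Every edge goes to a white or black vertex — no back edge, so the graph is acyclic.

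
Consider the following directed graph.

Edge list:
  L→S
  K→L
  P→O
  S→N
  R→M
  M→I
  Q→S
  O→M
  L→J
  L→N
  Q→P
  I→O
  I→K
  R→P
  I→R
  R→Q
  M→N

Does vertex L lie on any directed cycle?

L lies on a cycle iff there is a path from L back to itself.
Exploring from L, it never reaches itself; equivalently, its strongly connected component is a singleton.

No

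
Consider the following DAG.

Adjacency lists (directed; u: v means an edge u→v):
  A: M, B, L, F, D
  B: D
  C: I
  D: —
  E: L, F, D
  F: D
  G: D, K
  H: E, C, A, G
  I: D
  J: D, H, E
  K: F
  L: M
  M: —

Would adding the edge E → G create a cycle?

No

Adding E→G creates a cycle iff G can already reach E.
Explore from G: no path reaches E. The graph stays acyclic.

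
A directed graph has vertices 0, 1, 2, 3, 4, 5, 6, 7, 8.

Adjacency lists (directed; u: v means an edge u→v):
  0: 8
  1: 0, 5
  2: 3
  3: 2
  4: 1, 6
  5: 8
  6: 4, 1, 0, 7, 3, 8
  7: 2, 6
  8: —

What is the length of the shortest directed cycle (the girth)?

2

For each vertex v, BFS finds the shortest path from v back to v.
The shortest such closed walk is 6 → 4 → 6, length 2.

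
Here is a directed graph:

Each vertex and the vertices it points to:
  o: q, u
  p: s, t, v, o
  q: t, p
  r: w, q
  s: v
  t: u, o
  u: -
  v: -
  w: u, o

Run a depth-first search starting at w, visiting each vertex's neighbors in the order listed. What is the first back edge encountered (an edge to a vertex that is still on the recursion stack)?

t->o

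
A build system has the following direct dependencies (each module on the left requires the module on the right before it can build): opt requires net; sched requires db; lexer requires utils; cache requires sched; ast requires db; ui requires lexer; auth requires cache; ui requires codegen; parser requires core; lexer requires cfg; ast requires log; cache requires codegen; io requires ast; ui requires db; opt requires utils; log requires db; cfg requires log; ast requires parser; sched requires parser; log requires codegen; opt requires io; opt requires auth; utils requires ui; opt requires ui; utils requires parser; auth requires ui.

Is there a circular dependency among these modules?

Yes

DFS with white/gray/black marking, starting from opt:
opt gray
  ui gray
    db gray
    db black
    codegen gray
    codegen black
    lexer gray
      utils gray
        parser gray
          core gray
          core black
        parser black
        utils→ui: ui is gray → back edge
Back edge found, so a cycle exists: ui → lexer → utils → ui.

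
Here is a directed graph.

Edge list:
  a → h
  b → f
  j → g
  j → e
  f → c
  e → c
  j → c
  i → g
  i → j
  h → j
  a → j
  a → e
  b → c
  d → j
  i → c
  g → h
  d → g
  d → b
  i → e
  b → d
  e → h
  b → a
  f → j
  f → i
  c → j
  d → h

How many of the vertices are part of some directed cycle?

7

A vertex is on a directed cycle iff it belongs to a strongly connected component of size ≥ 2 (or has a self-loop).
The vertices on cycles are {b, c, d, e, g, h, j} — 7 in total.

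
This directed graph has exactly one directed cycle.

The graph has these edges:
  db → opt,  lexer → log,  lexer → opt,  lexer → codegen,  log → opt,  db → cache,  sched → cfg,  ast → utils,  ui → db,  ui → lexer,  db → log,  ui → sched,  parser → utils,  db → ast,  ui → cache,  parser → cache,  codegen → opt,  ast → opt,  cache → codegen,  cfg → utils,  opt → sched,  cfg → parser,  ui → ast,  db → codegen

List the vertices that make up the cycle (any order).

cfg, opt, cache, sched, parser, codegen

DFS with gray/black marking from sched:
sched gray
  cfg gray
    utils gray
    utils black
    parser gray
      parser→utils: utils black — skip
      cache gray
        codegen gray
          opt gray
            opt→sched: sched is gray → back edge
Back edge closes the cycle sched → cfg → parser → cache → codegen → opt → sched; its vertices are {cfg, opt, cache, sched, parser, codegen}.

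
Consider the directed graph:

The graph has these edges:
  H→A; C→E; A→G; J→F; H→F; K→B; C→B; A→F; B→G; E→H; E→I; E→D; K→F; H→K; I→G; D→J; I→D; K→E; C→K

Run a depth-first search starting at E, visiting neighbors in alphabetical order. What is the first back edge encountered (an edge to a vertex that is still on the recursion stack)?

K→E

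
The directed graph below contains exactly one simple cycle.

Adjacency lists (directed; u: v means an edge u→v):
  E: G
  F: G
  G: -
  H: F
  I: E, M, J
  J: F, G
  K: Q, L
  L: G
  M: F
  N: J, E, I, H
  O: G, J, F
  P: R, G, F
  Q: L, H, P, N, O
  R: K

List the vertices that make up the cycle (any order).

K, P, Q, R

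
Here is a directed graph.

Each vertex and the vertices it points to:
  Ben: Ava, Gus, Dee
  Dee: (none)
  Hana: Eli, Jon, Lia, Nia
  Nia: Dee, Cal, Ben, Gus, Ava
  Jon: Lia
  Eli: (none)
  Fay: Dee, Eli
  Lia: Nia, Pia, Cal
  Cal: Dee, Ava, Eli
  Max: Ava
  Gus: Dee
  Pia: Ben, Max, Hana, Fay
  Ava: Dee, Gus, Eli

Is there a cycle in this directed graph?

DFS with white/gray/black marking, starting from Fay:
Fay gray
  Dee gray
  Dee black
  Eli gray
  Eli black
Fay black
Ben gray
  Ava gray
    Ava→Dee: Dee black — skip
    Gus gray
      Gus→Dee: Dee black — skip
    Gus black
    Ava→Eli: Eli black — skip
  Ava black
  Ben→Gus: Gus black — skip
  Ben→Dee: Dee black — skip
Ben black
Hana gray
  Hana→Eli: Eli black — skip
  Jon gray
    Lia gray
      Nia gray
        Nia→Dee: Dee black — skip
        Cal gray
          Cal→Dee: Dee black — skip
          Cal→Ava: Ava black — skip
          Cal→Eli: Eli black — skip
        Cal black
        Nia→Ben: Ben black — skip
        Nia→Gus: Gus black — skip
        Nia→Ava: Ava black — skip
      Nia black
      Pia gray
        Pia→Ben: Ben black — skip
        Max gray
          Max→Ava: Ava black — skip
        Max black
        Pia→Hana: Hana is gray → back edge
Back edge found, so a cycle exists: Hana → Jon → Lia → Pia → Hana.

Yes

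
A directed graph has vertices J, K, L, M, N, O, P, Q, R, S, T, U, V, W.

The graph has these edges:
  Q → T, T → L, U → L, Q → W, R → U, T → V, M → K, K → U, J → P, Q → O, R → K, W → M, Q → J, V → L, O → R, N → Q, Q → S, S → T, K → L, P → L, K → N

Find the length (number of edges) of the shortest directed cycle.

5

For each vertex v, BFS finds the shortest path from v back to v.
The shortest such closed walk is Q → O → R → K → N → Q, length 5.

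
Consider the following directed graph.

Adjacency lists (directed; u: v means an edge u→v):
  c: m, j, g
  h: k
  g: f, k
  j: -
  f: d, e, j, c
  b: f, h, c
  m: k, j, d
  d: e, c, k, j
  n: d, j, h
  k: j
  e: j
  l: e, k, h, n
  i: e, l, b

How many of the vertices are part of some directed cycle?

5

A vertex is on a directed cycle iff it belongs to a strongly connected component of size ≥ 2 (or has a self-loop).
The vertices on cycles are {c, d, f, g, m} — 5 in total.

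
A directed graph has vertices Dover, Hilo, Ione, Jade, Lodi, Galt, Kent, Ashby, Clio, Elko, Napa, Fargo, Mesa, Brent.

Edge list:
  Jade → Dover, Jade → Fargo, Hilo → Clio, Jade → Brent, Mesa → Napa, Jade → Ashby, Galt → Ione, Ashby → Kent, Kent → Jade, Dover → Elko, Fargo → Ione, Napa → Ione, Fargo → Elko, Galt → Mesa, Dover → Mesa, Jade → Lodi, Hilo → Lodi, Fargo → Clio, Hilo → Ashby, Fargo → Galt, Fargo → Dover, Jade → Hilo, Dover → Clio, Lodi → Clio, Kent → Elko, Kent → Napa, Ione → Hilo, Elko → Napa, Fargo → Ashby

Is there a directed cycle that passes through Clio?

No

Clio lies on a cycle iff there is a path from Clio back to itself.
Exploring from Clio, it never reaches itself; equivalently, its strongly connected component is a singleton.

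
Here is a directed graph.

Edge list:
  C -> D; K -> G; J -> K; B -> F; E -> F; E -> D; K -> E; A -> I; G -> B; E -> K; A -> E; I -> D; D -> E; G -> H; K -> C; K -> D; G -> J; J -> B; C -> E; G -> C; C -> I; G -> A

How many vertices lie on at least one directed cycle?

8

A vertex is on a directed cycle iff it belongs to a strongly connected component of size ≥ 2 (or has a self-loop).
The vertices on cycles are {A, C, D, E, G, I, J, K} — 8 in total.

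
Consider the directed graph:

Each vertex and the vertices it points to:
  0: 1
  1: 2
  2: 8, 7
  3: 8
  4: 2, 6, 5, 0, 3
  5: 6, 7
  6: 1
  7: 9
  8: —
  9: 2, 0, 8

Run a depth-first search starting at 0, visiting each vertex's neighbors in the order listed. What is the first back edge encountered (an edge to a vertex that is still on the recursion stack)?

9→2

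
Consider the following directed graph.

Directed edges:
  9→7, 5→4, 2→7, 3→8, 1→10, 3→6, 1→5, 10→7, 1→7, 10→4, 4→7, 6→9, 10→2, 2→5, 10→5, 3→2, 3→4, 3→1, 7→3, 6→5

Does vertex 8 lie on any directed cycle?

8 lies on a cycle iff there is a path from 8 back to itself.
Exploring from 8, it never reaches itself; equivalently, its strongly connected component is a singleton.

No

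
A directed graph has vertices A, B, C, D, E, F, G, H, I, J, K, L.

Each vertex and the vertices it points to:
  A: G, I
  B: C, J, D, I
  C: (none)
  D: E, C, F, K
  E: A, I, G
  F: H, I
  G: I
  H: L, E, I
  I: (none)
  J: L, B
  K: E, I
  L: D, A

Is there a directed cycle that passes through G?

No

G lies on a cycle iff there is a path from G back to itself.
Exploring from G, it never reaches itself; equivalently, its strongly connected component is a singleton.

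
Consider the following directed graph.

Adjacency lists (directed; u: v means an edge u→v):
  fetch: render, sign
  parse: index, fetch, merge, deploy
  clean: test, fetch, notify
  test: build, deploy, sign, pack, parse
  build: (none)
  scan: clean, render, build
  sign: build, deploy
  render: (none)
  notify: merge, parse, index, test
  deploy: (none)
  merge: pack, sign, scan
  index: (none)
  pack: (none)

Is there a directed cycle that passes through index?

No

index lies on a cycle iff there is a path from index back to itself.
Exploring from index, it never reaches itself; equivalently, its strongly connected component is a singleton.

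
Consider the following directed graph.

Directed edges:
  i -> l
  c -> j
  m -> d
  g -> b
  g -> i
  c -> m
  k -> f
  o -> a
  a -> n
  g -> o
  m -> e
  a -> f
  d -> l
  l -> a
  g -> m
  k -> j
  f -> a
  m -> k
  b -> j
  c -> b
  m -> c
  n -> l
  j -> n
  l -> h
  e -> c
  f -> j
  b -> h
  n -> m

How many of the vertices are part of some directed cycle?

11

A vertex is on a directed cycle iff it belongs to a strongly connected component of size ≥ 2 (or has a self-loop).
The vertices on cycles are {a, b, c, d, e, f, j, k, l, m, n} — 11 in total.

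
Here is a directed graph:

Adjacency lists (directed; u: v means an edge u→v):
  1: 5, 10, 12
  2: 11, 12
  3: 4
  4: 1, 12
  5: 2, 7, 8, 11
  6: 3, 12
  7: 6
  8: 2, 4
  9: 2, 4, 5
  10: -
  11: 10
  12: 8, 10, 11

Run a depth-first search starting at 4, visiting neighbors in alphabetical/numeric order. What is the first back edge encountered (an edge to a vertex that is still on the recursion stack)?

8→2

DFS from 4 (visiting neighbors in alphabetical/numeric order); mark gray on enter, black on exit:
4 gray
  1 gray
    5 gray
      2 gray
        11 gray
          10 gray
          10 black
        11 black
        12 gray
          8 gray
            8→2: 2 is gray → back edge
First back edge: 8 → 2.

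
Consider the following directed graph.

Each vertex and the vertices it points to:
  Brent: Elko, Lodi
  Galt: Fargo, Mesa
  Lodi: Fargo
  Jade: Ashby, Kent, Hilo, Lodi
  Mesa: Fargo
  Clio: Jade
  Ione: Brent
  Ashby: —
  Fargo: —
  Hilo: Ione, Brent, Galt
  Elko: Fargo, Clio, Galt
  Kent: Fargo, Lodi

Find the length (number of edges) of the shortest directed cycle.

For each vertex v, BFS finds the shortest path from v back to v.
The shortest such closed walk is Clio → Jade → Hilo → Brent → Elko → Clio, length 5.

5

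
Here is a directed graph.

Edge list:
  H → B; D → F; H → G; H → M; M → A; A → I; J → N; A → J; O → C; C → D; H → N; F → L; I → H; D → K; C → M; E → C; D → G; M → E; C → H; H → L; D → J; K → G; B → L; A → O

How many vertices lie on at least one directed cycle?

7

A vertex is on a directed cycle iff it belongs to a strongly connected component of size ≥ 2 (or has a self-loop).
The vertices on cycles are {A, C, E, H, I, M, O} — 7 in total.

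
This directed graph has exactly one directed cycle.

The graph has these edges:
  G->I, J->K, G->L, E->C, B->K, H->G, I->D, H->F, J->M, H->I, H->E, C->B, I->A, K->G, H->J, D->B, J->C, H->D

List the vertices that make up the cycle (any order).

B, D, G, I, K

DFS with gray/black marking from G:
G gray
  I gray
    A gray
    A black
    D gray
      B gray
        K gray
          K→G: G is gray → back edge
Back edge closes the cycle G → I → D → B → K → G; its vertices are {B, D, G, I, K}.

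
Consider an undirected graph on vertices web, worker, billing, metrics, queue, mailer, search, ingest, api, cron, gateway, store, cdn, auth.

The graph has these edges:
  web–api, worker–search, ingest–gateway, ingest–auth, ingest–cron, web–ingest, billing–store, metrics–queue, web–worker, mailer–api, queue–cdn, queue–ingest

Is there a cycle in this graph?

No

DFS, tracking each vertex's parent; an edge to a visited non-parent vertex closes a cycle.
Start from store:
visit store (parent –)
  visit billing (parent store)
    billing–store: parent, skip
visit web (parent –)
  visit api (parent web)
    api–web: parent, skip
    visit mailer (parent api)
      mailer–api: parent, skip
  visit worker (parent web)
    visit search (parent worker)
      search–worker: parent, skip
    worker–web: parent, skip
  visit ingest (parent web)
    visit queue (parent ingest)
      queue–ingest: parent, skip
      visit metrics (parent queue)
        metrics–queue: parent, skip
      visit cdn (parent queue)
        cdn–queue: parent, skip
    visit auth (parent ingest)
      auth–ingest: parent, skip
    ingest–web: parent, skip
    visit gateway (parent ingest)
      gateway–ingest: parent, skip
    visit cron (parent ingest)
      cron–ingest: parent, skip
No non-parent visited neighbor found — the graph is a forest.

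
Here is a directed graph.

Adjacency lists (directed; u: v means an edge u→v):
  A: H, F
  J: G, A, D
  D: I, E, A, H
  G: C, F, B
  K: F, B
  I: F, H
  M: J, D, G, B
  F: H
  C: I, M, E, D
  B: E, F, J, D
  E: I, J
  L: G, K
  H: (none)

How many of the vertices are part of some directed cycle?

A vertex is on a directed cycle iff it belongs to a strongly connected component of size ≥ 2 (or has a self-loop).
The vertices on cycles are {B, C, D, E, G, J, M} — 7 in total.

7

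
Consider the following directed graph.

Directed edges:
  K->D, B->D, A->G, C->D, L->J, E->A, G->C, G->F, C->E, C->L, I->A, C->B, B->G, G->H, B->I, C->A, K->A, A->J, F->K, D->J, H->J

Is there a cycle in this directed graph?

DFS with white/gray/black marking, starting from A:
A gray
  J gray
  J black
  G gray
    H gray
      H→J: J black — skip
    H black
    F gray
      K gray
        D gray
          D→J: J black — skip
        D black
        K→A: A is gray → back edge
Back edge found, so a cycle exists: A → G → F → K → A.

Yes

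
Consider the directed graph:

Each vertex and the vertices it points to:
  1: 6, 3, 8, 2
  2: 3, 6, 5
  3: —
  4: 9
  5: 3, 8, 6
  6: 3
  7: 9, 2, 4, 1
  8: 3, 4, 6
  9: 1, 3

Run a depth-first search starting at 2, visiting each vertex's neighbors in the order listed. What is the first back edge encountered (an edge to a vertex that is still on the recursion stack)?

DFS from 2 (visiting each vertex's neighbors in the order listed); mark gray on enter, black on exit:
2 gray
  3 gray
  3 black
  6 gray
    6→3: 3 black — skip
  6 black
  5 gray
    5→3: 3 black — skip
    8 gray
      8→3: 3 black — skip
      4 gray
        9 gray
          1 gray
            1→6: 6 black — skip
            1→3: 3 black — skip
            1→8: 8 is gray → back edge
First back edge: 1 → 8.

1->8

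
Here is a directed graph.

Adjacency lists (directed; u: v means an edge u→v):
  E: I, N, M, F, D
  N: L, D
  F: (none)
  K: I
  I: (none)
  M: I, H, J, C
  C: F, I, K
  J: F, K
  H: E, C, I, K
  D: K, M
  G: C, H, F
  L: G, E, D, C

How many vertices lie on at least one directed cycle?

7

A vertex is on a directed cycle iff it belongs to a strongly connected component of size ≥ 2 (or has a self-loop).
The vertices on cycles are {D, E, G, H, L, M, N} — 7 in total.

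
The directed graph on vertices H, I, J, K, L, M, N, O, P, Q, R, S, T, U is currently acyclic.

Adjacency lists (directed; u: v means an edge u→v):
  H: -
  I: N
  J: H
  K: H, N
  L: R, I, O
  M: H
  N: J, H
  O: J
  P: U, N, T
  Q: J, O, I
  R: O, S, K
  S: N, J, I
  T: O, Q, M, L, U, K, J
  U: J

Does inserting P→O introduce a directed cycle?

Adding P→O creates a cycle iff O can already reach P.
Explore from O: no path reaches P. The graph stays acyclic.

No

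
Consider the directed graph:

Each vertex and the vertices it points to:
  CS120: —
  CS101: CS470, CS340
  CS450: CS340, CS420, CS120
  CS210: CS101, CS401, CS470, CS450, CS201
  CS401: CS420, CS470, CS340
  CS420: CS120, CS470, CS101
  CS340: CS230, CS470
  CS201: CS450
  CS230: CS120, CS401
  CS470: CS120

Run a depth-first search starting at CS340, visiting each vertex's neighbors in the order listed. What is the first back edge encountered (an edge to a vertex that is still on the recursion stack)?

DFS from CS340 (visiting each vertex's neighbors in the order listed); mark gray on enter, black on exit:
CS340 gray
  CS230 gray
    CS120 gray
    CS120 black
    CS401 gray
      CS420 gray
        CS420→CS120: CS120 black — skip
        CS470 gray
          CS470→CS120: CS120 black — skip
        CS470 black
        CS101 gray
          CS101→CS470: CS470 black — skip
          CS101→CS340: CS340 is gray → back edge
First back edge: CS101 → CS340.

CS101->CS340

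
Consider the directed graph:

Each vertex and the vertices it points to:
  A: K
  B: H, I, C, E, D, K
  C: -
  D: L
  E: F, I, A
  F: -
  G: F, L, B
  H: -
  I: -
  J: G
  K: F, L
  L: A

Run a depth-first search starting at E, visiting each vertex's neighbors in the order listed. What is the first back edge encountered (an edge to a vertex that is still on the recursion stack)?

L->A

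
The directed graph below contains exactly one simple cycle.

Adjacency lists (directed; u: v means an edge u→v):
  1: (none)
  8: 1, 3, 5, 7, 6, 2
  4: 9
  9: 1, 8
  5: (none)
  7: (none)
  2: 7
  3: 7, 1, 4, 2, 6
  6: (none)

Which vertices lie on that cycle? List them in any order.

3, 4, 8, 9

DFS with gray/black marking from 8:
8 gray
  1 gray
  1 black
  3 gray
    7 gray
    7 black
    3→1: 1 black — skip
    4 gray
      9 gray
        9→1: 1 black — skip
        9→8: 8 is gray → back edge
Back edge closes the cycle 8 → 3 → 4 → 9 → 8; its vertices are {3, 4, 8, 9}.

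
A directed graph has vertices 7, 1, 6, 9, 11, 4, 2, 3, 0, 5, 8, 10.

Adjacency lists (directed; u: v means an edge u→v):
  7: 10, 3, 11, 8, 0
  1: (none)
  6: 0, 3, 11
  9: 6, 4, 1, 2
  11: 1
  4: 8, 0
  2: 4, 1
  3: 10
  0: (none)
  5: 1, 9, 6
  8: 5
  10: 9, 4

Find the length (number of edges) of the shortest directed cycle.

For each vertex v, BFS finds the shortest path from v back to v.
The shortest such closed walk is 3 → 10 → 9 → 6 → 3, length 4.

4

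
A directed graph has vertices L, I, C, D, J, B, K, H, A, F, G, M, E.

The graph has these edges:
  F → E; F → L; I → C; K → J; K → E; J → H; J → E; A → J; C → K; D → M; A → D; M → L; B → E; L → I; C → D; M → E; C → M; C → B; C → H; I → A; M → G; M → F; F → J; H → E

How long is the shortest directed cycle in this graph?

4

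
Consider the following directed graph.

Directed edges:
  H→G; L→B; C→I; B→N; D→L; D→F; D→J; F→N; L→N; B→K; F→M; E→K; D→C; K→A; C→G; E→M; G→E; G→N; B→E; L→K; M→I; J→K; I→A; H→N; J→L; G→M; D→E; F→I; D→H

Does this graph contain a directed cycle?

DFS with white/gray/black marking, starting from G:
G gray
  E gray
    K gray
      A gray
      A black
    K black
    M gray
      I gray
        I→A: A black — skip
      I black
    M black
  E black
  G→M: M black — skip
  N gray
  N black
G black
J gray
  L gray
    B gray
      B→N: N black — skip
      B→E: E black — skip
      B→K: K black — skip
    B black
    L→N: N black — skip
    L→K: K black — skip
  L black
  J→K: K black — skip
J black
H gray
  H→G: G black — skip
  H→N: N black — skip
H black
F gray
  F→N: N black — skip
  F→I: I black — skip
  F→M: M black — skip
F black
C gray
  C→I: I black — skip
  C→G: G black — skip
C black
D gray
  D→C: C black — skip
  D→F: F black — skip
  D→E: E black — skip
  D→H: H black — skip
  D→L: L black — skip
  D→J: J black — skip
D black
Every edge goes to a white or black vertex — no back edge, so the graph is acyclic.

No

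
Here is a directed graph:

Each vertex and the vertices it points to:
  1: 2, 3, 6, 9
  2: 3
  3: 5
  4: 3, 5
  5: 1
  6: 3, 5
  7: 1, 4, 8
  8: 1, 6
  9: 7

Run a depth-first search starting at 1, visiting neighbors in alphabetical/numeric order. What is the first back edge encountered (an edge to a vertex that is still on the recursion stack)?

DFS from 1 (visiting neighbors in alphabetical/numeric order); mark gray on enter, black on exit:
1 gray
  2 gray
    3 gray
      5 gray
        5→1: 1 is gray → back edge
First back edge: 5 → 1.

5->1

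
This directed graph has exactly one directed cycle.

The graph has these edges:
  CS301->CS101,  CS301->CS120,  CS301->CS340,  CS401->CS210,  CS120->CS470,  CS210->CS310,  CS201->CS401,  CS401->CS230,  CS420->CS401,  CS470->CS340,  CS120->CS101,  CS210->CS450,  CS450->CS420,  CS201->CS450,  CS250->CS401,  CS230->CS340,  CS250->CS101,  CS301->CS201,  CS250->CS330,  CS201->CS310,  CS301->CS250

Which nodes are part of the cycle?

CS210, CS401, CS420, CS450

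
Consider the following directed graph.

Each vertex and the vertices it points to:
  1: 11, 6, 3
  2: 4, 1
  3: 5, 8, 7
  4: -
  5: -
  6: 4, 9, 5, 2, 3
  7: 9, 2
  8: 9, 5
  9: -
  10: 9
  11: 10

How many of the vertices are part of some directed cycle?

A vertex is on a directed cycle iff it belongs to a strongly connected component of size ≥ 2 (or has a self-loop).
The vertices on cycles are {1, 2, 3, 6, 7} — 5 in total.

5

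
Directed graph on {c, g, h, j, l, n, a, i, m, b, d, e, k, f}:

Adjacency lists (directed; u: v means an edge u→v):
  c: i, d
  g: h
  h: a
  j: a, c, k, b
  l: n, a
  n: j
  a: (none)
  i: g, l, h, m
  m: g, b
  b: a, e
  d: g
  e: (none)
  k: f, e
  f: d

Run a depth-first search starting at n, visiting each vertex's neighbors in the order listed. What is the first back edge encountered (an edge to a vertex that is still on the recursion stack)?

l→n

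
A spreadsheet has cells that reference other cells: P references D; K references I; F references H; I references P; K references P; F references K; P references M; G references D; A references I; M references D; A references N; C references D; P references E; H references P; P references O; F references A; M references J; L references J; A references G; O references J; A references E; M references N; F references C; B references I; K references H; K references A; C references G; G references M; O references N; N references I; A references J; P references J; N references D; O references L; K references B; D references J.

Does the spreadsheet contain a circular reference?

Yes

DFS with white/gray/black marking, starting from E:
E gray
E black
A gray
  A→E: E black — skip
  J gray
  J black
  N gray
    I gray
      P gray
        P→J: J black — skip
        D gray
          D→J: J black — skip
        D black
        M gray
          M→D: D black — skip
          M→J: J black — skip
          M→N: N is gray → back edge
Back edge found, so a cycle exists: N → I → P → M → N.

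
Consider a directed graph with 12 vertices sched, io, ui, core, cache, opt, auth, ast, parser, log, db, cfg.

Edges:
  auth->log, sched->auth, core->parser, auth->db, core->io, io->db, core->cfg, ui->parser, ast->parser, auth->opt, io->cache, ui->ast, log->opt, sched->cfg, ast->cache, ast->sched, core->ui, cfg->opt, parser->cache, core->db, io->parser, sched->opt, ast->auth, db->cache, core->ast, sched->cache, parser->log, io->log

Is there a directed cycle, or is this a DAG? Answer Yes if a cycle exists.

No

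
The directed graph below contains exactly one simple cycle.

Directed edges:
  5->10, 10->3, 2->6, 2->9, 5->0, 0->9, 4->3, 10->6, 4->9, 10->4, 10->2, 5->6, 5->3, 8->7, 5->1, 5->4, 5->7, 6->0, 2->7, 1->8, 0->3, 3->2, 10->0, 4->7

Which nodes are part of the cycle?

0, 2, 3, 6

DFS with gray/black marking from 2:
2 gray
  9 gray
  9 black
  6 gray
    0 gray
      0→9: 9 black — skip
      3 gray
        3→2: 2 is gray → back edge
Back edge closes the cycle 2 → 6 → 0 → 3 → 2; its vertices are {0, 2, 3, 6}.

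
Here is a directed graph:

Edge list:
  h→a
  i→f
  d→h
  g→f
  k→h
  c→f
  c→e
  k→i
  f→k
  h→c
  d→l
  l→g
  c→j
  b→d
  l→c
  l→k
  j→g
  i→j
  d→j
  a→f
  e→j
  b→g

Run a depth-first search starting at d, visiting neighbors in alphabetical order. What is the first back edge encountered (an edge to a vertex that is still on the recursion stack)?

k→h

DFS from d (visiting neighbors in alphabetical order); mark gray on enter, black on exit:
d gray
  h gray
    a gray
      f gray
        k gray
          k→h: h is gray → back edge
First back edge: k → h.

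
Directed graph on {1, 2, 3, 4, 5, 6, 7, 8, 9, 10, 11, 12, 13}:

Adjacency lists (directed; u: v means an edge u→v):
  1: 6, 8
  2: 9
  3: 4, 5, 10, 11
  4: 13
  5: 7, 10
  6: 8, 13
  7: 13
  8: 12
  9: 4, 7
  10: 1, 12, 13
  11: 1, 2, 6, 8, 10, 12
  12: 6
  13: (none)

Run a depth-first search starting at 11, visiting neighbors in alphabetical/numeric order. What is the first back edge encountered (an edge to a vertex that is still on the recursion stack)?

12->6

DFS from 11 (visiting neighbors in alphabetical/numeric order); mark gray on enter, black on exit:
11 gray
  1 gray
    6 gray
      8 gray
        12 gray
          12→6: 6 is gray → back edge
First back edge: 12 → 6.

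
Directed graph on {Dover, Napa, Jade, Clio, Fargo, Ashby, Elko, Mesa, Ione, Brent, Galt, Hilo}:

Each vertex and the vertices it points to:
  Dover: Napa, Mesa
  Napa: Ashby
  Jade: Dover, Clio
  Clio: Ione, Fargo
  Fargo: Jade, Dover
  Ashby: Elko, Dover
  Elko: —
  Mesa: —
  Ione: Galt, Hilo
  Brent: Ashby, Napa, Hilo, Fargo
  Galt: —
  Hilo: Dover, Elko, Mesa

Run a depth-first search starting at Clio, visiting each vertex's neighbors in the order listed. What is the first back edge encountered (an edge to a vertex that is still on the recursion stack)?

Ashby->Dover

DFS from Clio (visiting each vertex's neighbors in the order listed); mark gray on enter, black on exit:
Clio gray
  Ione gray
    Galt gray
    Galt black
    Hilo gray
      Dover gray
        Napa gray
          Ashby gray
            Elko gray
            Elko black
            Ashby→Dover: Dover is gray → back edge
First back edge: Ashby → Dover.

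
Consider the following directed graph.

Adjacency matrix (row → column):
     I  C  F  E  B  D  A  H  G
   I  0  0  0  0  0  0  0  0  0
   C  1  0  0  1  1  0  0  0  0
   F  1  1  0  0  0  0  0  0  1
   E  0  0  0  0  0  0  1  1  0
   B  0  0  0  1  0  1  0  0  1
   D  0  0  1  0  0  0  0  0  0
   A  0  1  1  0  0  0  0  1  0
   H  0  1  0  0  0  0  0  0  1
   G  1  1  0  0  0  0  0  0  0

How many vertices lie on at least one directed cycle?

8

A vertex is on a directed cycle iff it belongs to a strongly connected component of size ≥ 2 (or has a self-loop).
The vertices on cycles are {A, B, C, D, E, F, G, H} — 8 in total.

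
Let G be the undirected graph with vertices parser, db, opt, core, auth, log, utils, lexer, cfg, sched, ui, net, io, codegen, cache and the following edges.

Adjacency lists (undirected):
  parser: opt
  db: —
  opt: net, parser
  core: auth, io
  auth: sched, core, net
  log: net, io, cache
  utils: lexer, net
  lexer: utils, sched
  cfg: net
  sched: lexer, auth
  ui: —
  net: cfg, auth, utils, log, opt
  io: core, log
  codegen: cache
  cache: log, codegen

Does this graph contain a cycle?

DFS, tracking each vertex's parent; an edge to a visited non-parent vertex closes a cycle.
Start from lexer:
visit lexer (parent –)
  visit utils (parent lexer)
    utils–lexer: parent, skip
    visit net (parent utils)
      visit cfg (parent net)
        cfg–net: parent, skip
      visit auth (parent net)
        visit sched (parent auth)
          sched–lexer: lexer visited and ≠ parent → cycle
Cycle: lexer – utils – net – auth – sched – lexer.

Yes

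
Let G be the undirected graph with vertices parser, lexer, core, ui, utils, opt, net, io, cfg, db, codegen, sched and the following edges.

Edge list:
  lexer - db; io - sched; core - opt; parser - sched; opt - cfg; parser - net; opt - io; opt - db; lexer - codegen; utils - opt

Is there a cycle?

No

DFS, tracking each vertex's parent; an edge to a visited non-parent vertex closes a cycle.
Start from utils:
visit utils (parent –)
  visit opt (parent utils)
    visit db (parent opt)
      db–opt: parent, skip
      visit lexer (parent db)
        visit codegen (parent lexer)
          codegen–lexer: parent, skip
        lexer–db: parent, skip
    visit cfg (parent opt)
      cfg–opt: parent, skip
    opt–utils: parent, skip
    visit io (parent opt)
      io–opt: parent, skip
      visit sched (parent io)
        visit parser (parent sched)
          visit net (parent parser)
            net–parser: parent, skip
          parser–sched: parent, skip
        sched–io: parent, skip
    visit core (parent opt)
      core–opt: parent, skip
visit ui (parent –)
No non-parent visited neighbor found — the graph is a forest.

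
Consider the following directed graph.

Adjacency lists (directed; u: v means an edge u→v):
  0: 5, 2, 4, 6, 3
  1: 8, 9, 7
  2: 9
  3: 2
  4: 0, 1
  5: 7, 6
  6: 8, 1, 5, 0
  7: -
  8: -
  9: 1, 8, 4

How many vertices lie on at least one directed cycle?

A vertex is on a directed cycle iff it belongs to a strongly connected component of size ≥ 2 (or has a self-loop).
The vertices on cycles are {0, 1, 2, 3, 4, 5, 6, 9} — 8 in total.

8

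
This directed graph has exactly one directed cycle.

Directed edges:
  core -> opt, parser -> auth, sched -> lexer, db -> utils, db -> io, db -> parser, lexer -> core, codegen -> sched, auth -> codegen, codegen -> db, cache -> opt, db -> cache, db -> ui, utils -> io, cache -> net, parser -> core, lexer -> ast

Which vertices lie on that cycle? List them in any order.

db, auth, parser, codegen

DFS with gray/black marking from codegen:
codegen gray
  sched gray
    lexer gray
      core gray
        opt gray
        opt black
      core black
      ast gray
      ast black
    lexer black
  sched black
  db gray
    ui gray
    ui black
    utils gray
      io gray
      io black
    utils black
    cache gray
      cache→opt: opt black — skip
      net gray
      net black
    cache black
    parser gray
      auth gray
        auth→codegen: codegen is gray → back edge
Back edge closes the cycle codegen → db → parser → auth → codegen; its vertices are {db, auth, parser, codegen}.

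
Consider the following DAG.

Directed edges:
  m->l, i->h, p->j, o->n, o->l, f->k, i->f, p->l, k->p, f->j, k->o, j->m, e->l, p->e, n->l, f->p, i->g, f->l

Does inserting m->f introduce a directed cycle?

Yes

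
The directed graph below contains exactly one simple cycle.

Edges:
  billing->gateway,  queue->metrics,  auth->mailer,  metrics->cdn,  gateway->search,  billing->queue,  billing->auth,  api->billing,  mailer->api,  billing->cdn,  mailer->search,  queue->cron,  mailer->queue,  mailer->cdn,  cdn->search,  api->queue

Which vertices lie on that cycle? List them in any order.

api, auth, mailer, billing

DFS with gray/black marking from mailer:
mailer gray
  cdn gray
    search gray
    search black
  cdn black
  api gray
    queue gray
      metrics gray
        metrics→cdn: cdn black — skip
      metrics black
      cron gray
      cron black
    queue black
    billing gray
      billing→queue: queue black — skip
      auth gray
        auth→mailer: mailer is gray → back edge
Back edge closes the cycle mailer → api → billing → auth → mailer; its vertices are {api, auth, mailer, billing}.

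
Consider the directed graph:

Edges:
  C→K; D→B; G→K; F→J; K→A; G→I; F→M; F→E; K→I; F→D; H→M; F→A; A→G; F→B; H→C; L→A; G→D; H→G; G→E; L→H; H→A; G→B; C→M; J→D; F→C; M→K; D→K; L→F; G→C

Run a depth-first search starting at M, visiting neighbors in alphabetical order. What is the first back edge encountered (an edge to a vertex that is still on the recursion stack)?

DFS from M (visiting neighbors in alphabetical order); mark gray on enter, black on exit:
M gray
  K gray
    A gray
      G gray
        B gray
        B black
        C gray
          C→K: K is gray → back edge
First back edge: C → K.

C->K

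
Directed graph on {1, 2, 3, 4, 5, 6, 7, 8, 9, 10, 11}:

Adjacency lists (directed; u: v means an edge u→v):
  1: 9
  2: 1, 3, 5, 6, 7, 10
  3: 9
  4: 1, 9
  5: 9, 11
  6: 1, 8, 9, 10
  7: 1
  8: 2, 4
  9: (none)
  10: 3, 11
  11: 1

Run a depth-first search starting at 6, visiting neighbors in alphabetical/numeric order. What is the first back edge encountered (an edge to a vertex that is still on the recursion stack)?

2→6

DFS from 6 (visiting neighbors in alphabetical/numeric order); mark gray on enter, black on exit:
6 gray
  1 gray
    9 gray
    9 black
  1 black
  8 gray
    2 gray
      2→1: 1 black — skip
      3 gray
        3→9: 9 black — skip
      3 black
      5 gray
        5→9: 9 black — skip
        11 gray
          11→1: 1 black — skip
        11 black
      5 black
      2→6: 6 is gray → back edge
First back edge: 2 → 6.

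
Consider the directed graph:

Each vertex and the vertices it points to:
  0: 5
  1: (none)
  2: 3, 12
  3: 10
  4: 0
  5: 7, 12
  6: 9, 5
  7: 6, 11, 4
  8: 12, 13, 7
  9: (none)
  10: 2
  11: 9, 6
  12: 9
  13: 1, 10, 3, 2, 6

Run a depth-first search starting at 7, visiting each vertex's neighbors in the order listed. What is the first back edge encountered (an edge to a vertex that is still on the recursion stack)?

DFS from 7 (visiting each vertex's neighbors in the order listed); mark gray on enter, black on exit:
7 gray
  6 gray
    9 gray
    9 black
    5 gray
      5→7: 7 is gray → back edge
First back edge: 5 → 7.

5→7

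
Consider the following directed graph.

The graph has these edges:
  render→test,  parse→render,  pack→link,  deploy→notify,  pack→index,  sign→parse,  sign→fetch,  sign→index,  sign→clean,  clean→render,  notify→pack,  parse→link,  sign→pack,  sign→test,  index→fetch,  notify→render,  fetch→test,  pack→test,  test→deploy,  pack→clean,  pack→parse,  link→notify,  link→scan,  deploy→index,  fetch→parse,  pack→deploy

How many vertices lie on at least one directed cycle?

10

A vertex is on a directed cycle iff it belongs to a strongly connected component of size ≥ 2 (or has a self-loop).
The vertices on cycles are {link, pack, test, clean, fetch, index, parse, deploy, notify, render} — 10 in total.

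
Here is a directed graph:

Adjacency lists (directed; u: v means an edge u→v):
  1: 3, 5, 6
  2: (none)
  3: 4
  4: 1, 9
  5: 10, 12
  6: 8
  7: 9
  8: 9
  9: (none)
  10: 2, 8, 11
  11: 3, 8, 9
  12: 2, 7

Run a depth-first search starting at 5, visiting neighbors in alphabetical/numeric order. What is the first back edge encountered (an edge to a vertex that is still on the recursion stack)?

DFS from 5 (visiting neighbors in alphabetical/numeric order); mark gray on enter, black on exit:
5 gray
  10 gray
    2 gray
    2 black
    8 gray
      9 gray
      9 black
    8 black
    11 gray
      3 gray
        4 gray
          1 gray
            1→3: 3 is gray → back edge
First back edge: 1 → 3.

1→3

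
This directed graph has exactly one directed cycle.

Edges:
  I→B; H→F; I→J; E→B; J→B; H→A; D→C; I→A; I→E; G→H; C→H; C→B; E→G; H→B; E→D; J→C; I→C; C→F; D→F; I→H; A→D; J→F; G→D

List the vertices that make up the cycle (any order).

DFS with gray/black marking from A:
A gray
  D gray
    C gray
      B gray
      B black
      H gray
        F gray
        F black
        H→B: B black — skip
        H→A: A is gray → back edge
Back edge closes the cycle A → D → C → H → A; its vertices are {A, C, D, H}.

A, C, D, H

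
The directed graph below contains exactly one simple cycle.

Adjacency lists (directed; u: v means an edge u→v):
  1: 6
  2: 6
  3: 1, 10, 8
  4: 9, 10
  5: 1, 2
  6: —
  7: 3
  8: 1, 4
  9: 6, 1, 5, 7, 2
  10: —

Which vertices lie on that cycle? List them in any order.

DFS with gray/black marking from 4:
4 gray
  9 gray
    6 gray
    6 black
    1 gray
      1→6: 6 black — skip
    1 black
    5 gray
      5→1: 1 black — skip
      2 gray
        2→6: 6 black — skip
      2 black
    5 black
    7 gray
      3 gray
        3→1: 1 black — skip
        10 gray
        10 black
        8 gray
          8→1: 1 black — skip
          8→4: 4 is gray → back edge
Back edge closes the cycle 4 → 9 → 7 → 3 → 8 → 4; its vertices are {3, 4, 7, 8, 9}.

3, 4, 7, 8, 9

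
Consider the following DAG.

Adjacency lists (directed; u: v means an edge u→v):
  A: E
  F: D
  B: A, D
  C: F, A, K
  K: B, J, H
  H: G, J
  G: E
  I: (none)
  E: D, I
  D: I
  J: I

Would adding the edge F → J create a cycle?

No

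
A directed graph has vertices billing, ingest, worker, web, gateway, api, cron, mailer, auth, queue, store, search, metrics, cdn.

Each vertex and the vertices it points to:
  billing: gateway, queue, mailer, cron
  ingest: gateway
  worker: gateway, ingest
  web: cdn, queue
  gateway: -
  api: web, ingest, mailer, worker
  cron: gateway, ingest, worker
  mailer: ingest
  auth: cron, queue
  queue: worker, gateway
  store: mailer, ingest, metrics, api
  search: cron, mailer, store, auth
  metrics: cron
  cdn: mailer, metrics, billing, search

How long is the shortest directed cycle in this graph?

5

For each vertex v, BFS finds the shortest path from v back to v.
The shortest such closed walk is web → cdn → search → store → api → web, length 5.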